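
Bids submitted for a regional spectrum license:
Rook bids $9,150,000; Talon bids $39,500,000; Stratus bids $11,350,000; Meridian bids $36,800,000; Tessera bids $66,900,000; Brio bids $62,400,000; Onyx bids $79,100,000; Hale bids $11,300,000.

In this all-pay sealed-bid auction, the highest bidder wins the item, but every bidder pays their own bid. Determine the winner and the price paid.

Onyx pays $79,100,000

Bids ranked: 79,100,000 (Onyx) > 66,900,000 (Tessera) > 62,400,000 (Brio) > 39,500,000 (Talon) > 36,800,000 (Meridian) > 11,350,000 (Stratus) > …
Onyx wins with the top bid; all bids are sunk regardless.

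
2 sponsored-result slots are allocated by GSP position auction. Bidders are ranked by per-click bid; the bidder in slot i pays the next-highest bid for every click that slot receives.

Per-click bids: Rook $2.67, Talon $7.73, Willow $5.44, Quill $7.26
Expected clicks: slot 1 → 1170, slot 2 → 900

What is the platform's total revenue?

Total revenue: $13390.20

Sorting advertisers: $7.73 (Talon) > $7.26 (Quill) > $5.44 (Willow) > …
Slot 1: Talon pays $7.26 × 1170 = $8494.20
Slot 2: Quill pays $5.44 × 900 = $4896.00
Total = $13390.20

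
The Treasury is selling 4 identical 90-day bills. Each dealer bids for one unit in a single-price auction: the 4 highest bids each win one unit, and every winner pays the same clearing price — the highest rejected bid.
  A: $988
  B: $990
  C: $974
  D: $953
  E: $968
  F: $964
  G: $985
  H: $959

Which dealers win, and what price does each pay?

Ordering the bids: 990 (B), 988 (A), 985 (G), 974 (C), 968 (E), 964 (F), …
Top 4: B, A, G, C.
First losing bid is E's $968, which sets the uniform price.

B, A, G, C; each pays $968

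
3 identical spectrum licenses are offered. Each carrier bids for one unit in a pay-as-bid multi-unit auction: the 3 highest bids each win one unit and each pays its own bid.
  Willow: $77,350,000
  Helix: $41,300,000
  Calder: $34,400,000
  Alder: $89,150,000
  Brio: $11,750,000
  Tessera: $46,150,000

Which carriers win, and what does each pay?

Bids ranked high→low: 89,150,000 (Alder), 77,350,000 (Willow), 46,150,000 (Tessera), 41,300,000 (Helix), 34,400,000 (Calder), …
The 3 highest are Alder, Willow, Tessera.
Each winner pays its own bid: Alder $89,150,000, Willow $77,350,000, Tessera $46,150,000.

Alder $89,150,000, Willow $77,350,000, Tessera $46,150,000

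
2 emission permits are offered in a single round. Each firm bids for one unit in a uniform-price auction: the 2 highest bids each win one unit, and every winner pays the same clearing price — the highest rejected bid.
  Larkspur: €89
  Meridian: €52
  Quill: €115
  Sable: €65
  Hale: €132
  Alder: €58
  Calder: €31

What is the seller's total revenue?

Sorting: 132 (Hale), 115 (Quill), 89 (Larkspur), 65 (Sable), …
The 2 highest are Hale, Quill.
Clearing price = highest rejected bid = €89.
Total revenue = 2 × €89 = €178.

Total revenue: €178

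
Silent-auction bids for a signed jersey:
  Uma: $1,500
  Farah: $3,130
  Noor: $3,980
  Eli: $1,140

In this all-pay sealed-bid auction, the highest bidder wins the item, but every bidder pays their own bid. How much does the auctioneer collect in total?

Bids ranked: 3,980 (Noor) > 3,130 (Farah) > 1,500 (Uma) > 1,140 (Eli)
Noor wins with the top bid; all bids are sunk regardless.
Every bidder forfeits their bid regardless of winning.
Revenue = 1,500 + 3,130 + 3,980 + 1,140 = $9,750.

Total revenue: $9,750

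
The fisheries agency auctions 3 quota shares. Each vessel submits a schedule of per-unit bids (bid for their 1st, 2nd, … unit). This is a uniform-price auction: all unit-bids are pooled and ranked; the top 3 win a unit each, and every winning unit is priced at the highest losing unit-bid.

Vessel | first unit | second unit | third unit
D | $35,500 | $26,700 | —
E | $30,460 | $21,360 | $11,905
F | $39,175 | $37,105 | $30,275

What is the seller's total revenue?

Total revenue: $91,380

Merging the schedules and taking the best 3: 39,175 (F-1), 37,105 (F-2), 35,500 (D-1)
Highest rejected unit-bid = $30,460.
Allocation: D 1, F 2. Every unit priced at $30,460.
Revenue = 3 × 30,460 = $91,380.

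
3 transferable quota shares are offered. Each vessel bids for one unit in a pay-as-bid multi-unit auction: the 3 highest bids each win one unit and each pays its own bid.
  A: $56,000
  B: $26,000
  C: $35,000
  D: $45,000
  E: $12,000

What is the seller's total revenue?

Bids ranked high→low: 56,000 (A), 45,000 (D), 35,000 (C), 26,000 (B), 12,000 (E)
The 3 highest are A, D, C.
Total revenue = 56,000 + 45,000 + 35,000 = $136,000.

Total revenue: $136,000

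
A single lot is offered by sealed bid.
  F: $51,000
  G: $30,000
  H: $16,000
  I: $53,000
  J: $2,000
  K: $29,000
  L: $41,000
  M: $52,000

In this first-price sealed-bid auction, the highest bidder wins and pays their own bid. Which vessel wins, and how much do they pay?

I pays $53,000

First-price sealed-bid auction: the highest bidder wins and pays their own bid.
Sorting bids: 53,000 (I) > 52,000 (M) > 51,000 (F) > 41,000 (L) > 30,000 (G) > 29,000 (K) > …
First-price: I pays what they bid, $53,000.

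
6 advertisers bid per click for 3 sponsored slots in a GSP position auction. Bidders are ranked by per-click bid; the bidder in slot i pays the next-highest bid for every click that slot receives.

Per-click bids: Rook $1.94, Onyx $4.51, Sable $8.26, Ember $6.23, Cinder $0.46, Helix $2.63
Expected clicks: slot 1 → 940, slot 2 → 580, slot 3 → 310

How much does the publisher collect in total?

Total revenue: $9287.30

Sorting advertisers: $8.26 (Sable) > $6.23 (Ember) > $4.51 (Onyx) > $2.63 (Helix) > …
Slot 1: Sable pays $6.23 × 940 = $5856.20
Slot 2: Ember pays $4.51 × 580 = $2615.80
Slot 3: Onyx pays $2.63 × 310 = $815.30
Total = $9287.30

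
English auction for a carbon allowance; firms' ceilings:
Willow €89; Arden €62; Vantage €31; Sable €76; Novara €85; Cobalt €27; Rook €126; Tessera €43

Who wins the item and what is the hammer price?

Rook wins at €89

Limits in order: 126 (Rook) > 89 (Willow) > 85 (Novara) > 76 (Sable) > 62 (Arden) > 43 (Tessera) > …
Willow is the last rival to drop out, at €89; Rook remains and wins at that price.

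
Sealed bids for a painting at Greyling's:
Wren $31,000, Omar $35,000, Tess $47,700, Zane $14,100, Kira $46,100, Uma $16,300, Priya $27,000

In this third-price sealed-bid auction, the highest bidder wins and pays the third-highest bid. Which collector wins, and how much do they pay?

Bids in order: 47,700 (Tess) > 46,100 (Kira) > 35,000 (Omar) > 31,000 (Wren) > 27,000 (Priya) > 16,300 (Uma) > …
Tess is highest; pays the third-highest bid, $35,000.

Tess pays $35,000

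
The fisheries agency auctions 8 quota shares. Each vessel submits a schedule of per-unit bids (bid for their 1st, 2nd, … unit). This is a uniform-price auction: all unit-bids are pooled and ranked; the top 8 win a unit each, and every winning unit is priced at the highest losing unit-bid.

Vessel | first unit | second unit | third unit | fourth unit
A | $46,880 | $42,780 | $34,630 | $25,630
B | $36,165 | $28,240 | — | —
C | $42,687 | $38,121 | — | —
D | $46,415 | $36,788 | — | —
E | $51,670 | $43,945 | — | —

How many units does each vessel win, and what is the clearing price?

A 2, C 2, D 2, E 2; clearing price $36,165

Merging the schedules and taking the best 8: 51,670 (E-1), 46,880 (A-1), 46,415 (D-1), 43,945 (E-2), 42,780 (A-2), 42,687 (C-1), 38,121 (C-2), 36,788 (D-2)
First bid not allocated: $36,165.
Allocation: A 2, C 2, D 2, E 2.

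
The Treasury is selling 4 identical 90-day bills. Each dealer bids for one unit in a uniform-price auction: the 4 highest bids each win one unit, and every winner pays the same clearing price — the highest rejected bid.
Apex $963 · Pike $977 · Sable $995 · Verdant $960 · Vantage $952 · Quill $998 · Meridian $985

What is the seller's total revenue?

Total revenue: $3,852

Ordering the bids: 998 (Quill), 995 (Sable), 985 (Meridian), 977 (Pike), 963 (Apex), 960 (Verdant), …
Winners (4 units): Quill, Sable, Meridian, Pike.
Clearing price = highest rejected bid = $963.
Total revenue = 4 × $963 = $3,852.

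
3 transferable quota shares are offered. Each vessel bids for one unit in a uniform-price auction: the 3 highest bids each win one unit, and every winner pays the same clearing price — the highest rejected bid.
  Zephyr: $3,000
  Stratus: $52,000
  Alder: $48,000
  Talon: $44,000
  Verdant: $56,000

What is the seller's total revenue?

Bids ranked high→low: 56,000 (Verdant), 52,000 (Stratus), 48,000 (Alder), 44,000 (Talon), 3,000 (Zephyr)
Winners (3 units): Verdant, Stratus, Alder.
First losing bid is Talon's $44,000, which sets the uniform price.
Total revenue = 3 × $44,000 = $132,000.

Total revenue: $132,000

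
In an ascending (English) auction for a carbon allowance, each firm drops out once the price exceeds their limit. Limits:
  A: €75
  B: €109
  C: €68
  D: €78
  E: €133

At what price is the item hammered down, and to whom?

E wins at €109

Rule: the price rises until one bidder remains; the winner pays the price at which the last rival dropped out.
Sorting limits: 133 (E) > 109 (B) > 78 (D) > 75 (A) > 68 (C)
Once the price passes €109, only E is left; the hammer falls at B's limit of €109.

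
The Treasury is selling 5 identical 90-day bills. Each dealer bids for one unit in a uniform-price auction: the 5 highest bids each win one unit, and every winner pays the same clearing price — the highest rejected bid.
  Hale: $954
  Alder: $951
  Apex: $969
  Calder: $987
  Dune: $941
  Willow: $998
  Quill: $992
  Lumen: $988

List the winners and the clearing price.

Ordering the bids: 998 (Willow), 992 (Quill), 988 (Lumen), 987 (Calder), 969 (Apex), 954 (Hale), 951 (Alder), …
The 5 highest are Willow, Quill, Lumen, Calder, Apex.
Highest unsuccessful bid: $954 → clearing price.

Willow, Quill, Lumen, Calder, Apex; each pays $954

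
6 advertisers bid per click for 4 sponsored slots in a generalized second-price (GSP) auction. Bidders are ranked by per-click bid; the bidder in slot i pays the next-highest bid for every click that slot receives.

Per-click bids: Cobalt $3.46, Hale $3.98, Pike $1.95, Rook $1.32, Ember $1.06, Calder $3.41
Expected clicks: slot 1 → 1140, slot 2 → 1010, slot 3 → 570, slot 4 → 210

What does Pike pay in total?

Pike pays $277.20

Ranked by bid: $3.98 (Hale) > $3.46 (Cobalt) > $3.41 (Calder) > $1.95 (Pike) > $1.32 (Rook) > …
Pike holds slot 4 → pays next bid $1.32 × 210 clicks = $277.20.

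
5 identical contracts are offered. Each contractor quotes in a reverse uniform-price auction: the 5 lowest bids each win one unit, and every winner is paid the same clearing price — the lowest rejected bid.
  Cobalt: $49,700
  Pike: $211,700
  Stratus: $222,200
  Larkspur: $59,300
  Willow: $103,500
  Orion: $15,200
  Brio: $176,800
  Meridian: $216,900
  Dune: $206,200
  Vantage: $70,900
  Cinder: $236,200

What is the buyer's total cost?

Ordering the bids: 15,200 (Orion), 49,700 (Cobalt), 59,300 (Larkspur), 70,900 (Vantage), 103,500 (Willow), 176,800 (Brio), 206,200 (Dune), …
The 5 lowest are Orion, Cobalt, Larkspur, Vantage, Willow.
Clearing price = lowest rejected bid = $176,800.
Total cost = 5 × $176,800 = $884,000.

Total cost: $884,000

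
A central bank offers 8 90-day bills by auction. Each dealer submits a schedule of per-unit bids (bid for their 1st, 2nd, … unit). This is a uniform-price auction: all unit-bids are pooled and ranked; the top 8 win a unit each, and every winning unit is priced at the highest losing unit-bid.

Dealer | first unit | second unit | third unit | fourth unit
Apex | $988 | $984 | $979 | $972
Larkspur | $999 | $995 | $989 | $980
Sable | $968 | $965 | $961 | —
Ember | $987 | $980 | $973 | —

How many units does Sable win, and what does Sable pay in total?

Sable: 0 units, pays $0

All unit-bids, highest first — top 8: 999 (Larkspur-1), 995 (Larkspur-2), 989 (Larkspur-3), 988 (Apex-1), 987 (Ember-1), 984 (Apex-2), 980 (Larkspur-4), 980 (Ember-2)
Highest rejected unit-bid = $979.
Sable wins 0 unit(s) at $979 each.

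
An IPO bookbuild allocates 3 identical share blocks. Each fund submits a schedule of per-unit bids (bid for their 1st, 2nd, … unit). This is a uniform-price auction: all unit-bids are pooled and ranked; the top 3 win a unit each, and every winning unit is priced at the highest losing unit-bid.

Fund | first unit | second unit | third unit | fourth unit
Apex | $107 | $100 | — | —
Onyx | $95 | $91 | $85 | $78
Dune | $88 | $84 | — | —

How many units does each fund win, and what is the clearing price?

Pooled unit-bids ranked (top 3): 107 (Apex-1), 100 (Apex-2), 95 (Onyx-1)
First bid not allocated: $91.
Allocation: Apex 2, Onyx 1.

Apex 2, Onyx 1; clearing price $91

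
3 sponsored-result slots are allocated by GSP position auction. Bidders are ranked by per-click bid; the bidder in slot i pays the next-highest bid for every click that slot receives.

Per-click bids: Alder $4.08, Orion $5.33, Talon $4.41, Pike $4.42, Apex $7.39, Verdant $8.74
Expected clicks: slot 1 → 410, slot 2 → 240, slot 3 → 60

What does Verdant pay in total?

Verdant pays $3029.90

Per-click bids in order: $8.74 (Verdant) > $7.39 (Apex) > $5.33 (Orion) > $4.42 (Pike) > …
Verdant holds slot 1 → pays next bid $7.39 × 410 clicks = $3029.90.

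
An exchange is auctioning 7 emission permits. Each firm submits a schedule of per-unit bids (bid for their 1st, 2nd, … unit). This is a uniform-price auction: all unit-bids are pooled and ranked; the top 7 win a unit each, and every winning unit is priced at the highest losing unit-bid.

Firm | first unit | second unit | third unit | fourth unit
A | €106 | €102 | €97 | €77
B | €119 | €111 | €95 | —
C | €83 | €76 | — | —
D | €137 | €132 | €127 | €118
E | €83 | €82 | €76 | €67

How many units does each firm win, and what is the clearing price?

A 1, B 2, D 4; clearing price €102

Merging the schedules and taking the best 7: 137 (D-1), 132 (D-2), 127 (D-3), 119 (B-1), 118 (D-4), 111 (B-2), 106 (A-1)
Highest rejected unit-bid = €102.
Allocation: A 1, B 2, D 4.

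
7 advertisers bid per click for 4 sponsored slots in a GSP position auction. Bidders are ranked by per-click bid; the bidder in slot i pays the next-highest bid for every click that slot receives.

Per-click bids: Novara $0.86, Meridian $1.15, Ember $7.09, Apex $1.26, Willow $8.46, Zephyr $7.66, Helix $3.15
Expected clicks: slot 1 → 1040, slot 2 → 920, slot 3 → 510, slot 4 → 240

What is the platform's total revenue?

Total revenue: $16398.10

Sorting advertisers: $8.46 (Willow) > $7.66 (Zephyr) > $7.09 (Ember) > $3.15 (Helix) > $1.26 (Apex) > …
Slot 1: Willow pays $7.66 × 1040 = $7966.40
Slot 2: Zephyr pays $7.09 × 920 = $6522.80
Slot 3: Ember pays $3.15 × 510 = $1606.50
Slot 4: Helix pays $1.26 × 240 = $302.40
Total = $16398.10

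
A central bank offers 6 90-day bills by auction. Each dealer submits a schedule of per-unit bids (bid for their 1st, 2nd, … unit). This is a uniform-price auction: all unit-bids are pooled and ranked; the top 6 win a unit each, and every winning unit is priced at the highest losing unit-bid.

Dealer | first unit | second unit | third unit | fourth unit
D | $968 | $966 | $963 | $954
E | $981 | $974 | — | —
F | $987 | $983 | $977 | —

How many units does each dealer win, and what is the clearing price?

Merging the schedules and taking the best 6: 987 (F-1), 983 (F-2), 981 (E-1), 977 (F-3), 974 (E-2), 968 (D-1)
Highest rejected unit-bid = $966.
Allocation: D 1, E 2, F 3.

D 1, E 2, F 3; clearing price $966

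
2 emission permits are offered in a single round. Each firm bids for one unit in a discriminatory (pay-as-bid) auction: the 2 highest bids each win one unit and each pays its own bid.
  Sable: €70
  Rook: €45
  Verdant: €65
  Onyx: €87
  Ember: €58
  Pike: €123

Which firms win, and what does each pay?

Pike €123, Onyx €87

Sorting: 123 (Pike), 87 (Onyx), 70 (Sable), 65 (Verdant), …
Top 2: Pike, Onyx.
Each winner pays its own bid: Pike €123, Onyx €87.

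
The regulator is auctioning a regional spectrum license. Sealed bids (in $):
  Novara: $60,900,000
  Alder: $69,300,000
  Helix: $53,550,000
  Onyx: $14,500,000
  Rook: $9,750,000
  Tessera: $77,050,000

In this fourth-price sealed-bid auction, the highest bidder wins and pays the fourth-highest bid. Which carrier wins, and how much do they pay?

Tessera pays $53,550,000

Fourth-price sealed-bid auction: the highest bidder wins and pays the fourth-highest bid.
Sorting bids: 77,050,000 (Tessera) > 69,300,000 (Alder) > 60,900,000 (Novara) > 53,550,000 (Helix) > 14,500,000 (Onyx) > 9,750,000 (Rook)
Tessera wins; payment is bid #4 in the ranking = $53,550,000.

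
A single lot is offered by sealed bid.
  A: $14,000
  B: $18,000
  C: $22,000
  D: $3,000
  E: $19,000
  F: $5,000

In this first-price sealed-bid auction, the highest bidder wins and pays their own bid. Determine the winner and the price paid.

C pays $22,000

Bids ranked: 22,000 (C) > 19,000 (E) > 18,000 (B) > 14,000 (A) > 5,000 (F) > 3,000 (D)
First-price: C pays what they bid, $22,000.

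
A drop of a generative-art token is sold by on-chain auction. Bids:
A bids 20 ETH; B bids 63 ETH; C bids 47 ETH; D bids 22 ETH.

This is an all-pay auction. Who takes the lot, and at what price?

Sorting bids: 63 (B) > 47 (C) > 22 (D) > 20 (A)
B is highest and takes the item; every bidder forfeits their bid.

B pays 63 ETH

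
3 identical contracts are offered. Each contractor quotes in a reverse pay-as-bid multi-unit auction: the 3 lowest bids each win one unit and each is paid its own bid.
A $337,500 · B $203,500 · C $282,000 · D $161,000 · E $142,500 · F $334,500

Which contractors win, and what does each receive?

Ordering the bids: 142,500 (E), 161,000 (D), 203,500 (B), 282,000 (C), 334,500 (F), …
Winners (3 units): E, D, B.
Each winner is paid its own bid: E $142,500, D $161,000, B $203,500.

E $142,500, D $161,000, B $203,500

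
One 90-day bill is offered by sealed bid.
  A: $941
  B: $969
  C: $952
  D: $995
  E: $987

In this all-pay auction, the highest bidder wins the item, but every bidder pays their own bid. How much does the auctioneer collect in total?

All-pay auction: the highest bidder wins the item, but every bidder pays their own bid.
Bids in order: 995 (D) > 987 (E) > 969 (B) > 952 (C) > 941 (A)
Every bidder forfeits their bid regardless of winning.
Revenue = 941 + 969 + 952 + 995 + 987 = $4,844.

Total revenue: $4,844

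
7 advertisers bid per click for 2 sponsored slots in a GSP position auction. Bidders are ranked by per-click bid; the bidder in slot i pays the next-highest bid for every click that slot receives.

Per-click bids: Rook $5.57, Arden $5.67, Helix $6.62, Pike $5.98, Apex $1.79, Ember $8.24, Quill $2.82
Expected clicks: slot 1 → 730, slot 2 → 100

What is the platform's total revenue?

Per-click bids in order: $8.24 (Ember) > $6.62 (Helix) > $5.98 (Pike) > …
Slot 1: Ember pays $6.62 × 730 = $4832.60
Slot 2: Helix pays $5.98 × 100 = $598.00
Total = $5430.60

Total revenue: $5430.60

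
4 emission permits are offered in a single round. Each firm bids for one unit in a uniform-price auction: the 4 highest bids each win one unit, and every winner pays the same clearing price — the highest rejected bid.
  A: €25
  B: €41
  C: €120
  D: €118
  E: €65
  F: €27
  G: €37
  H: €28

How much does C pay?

Bids ranked high→low: 120 (C), 118 (D), 65 (E), 41 (B), 37 (G), 28 (H), …
Top 4: C, D, E, B.
Highest unsuccessful bid: €37 → clearing price.
C wins → pays €37.

C pays €37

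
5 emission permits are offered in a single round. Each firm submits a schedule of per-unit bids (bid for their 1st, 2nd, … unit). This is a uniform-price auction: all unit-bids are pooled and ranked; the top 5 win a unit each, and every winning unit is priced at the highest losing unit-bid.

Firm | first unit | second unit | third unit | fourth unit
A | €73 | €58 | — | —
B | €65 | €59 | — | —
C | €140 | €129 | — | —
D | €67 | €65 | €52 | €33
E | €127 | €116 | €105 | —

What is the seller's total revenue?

Total revenue: €365

All unit-bids, highest first — top 5: 140 (C-1), 129 (C-2), 127 (E-1), 116 (E-2), 105 (E-3)
Highest rejected unit-bid = €73.
Allocation: C 2, E 3. Every unit priced at €73.
Revenue = 5 × 73 = €365.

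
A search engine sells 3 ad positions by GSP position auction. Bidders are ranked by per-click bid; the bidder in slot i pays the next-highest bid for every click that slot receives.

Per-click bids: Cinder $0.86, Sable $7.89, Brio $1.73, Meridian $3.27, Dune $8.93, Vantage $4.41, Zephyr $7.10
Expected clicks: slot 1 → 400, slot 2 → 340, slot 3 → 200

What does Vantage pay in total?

Ranked by bid: $8.93 (Dune) > $7.89 (Sable) > $7.10 (Zephyr) > $4.41 (Vantage) > …
Vantage ranks below slot 3 → no slot, pays nothing.

Vantage pays $0.00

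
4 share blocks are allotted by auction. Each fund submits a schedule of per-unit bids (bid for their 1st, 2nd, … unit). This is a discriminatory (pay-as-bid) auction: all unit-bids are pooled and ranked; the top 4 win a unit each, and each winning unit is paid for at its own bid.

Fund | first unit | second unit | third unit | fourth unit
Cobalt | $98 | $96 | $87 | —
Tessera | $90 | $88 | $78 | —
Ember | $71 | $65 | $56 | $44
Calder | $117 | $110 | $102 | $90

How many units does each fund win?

Pooled unit-bids ranked (top 4): 117 (Calder-1), 110 (Calder-2), 102 (Calder-3), 98 (Cobalt-1)
Next rejected bid: $96 (not a price — pay-as-bid).
Allocation: Calder 3, Cobalt 1.

Calder 3, Cobalt 1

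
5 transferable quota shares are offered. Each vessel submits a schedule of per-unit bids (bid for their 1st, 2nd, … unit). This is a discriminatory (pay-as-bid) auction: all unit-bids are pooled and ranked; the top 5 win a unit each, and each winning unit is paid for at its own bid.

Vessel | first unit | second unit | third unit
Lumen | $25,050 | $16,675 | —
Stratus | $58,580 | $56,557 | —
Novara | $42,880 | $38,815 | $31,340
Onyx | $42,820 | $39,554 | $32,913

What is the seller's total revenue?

Total revenue: $240,391

Merging the schedules and taking the best 5: 58,580 (Stratus-1), 56,557 (Stratus-2), 42,880 (Novara-1), 42,820 (Onyx-1), 39,554 (Onyx-2)
Next rejected bid: $38,815 (not a price — pay-as-bid).
Each winning unit pays its own bid.
Revenue = 58,580 + 56,557 + 42,880 + 42,820 + 39,554 = $240,391.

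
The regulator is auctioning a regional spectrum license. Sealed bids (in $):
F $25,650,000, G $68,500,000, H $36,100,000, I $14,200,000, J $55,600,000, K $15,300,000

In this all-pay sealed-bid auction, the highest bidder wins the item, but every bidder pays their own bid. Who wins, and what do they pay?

G pays $68,500,000

Bids ranked: 68,500,000 (G) > 55,600,000 (J) > 36,100,000 (H) > 25,650,000 (F) > 15,300,000 (K) > 14,200,000 (I)
G wins with the top bid; all bids are sunk regardless.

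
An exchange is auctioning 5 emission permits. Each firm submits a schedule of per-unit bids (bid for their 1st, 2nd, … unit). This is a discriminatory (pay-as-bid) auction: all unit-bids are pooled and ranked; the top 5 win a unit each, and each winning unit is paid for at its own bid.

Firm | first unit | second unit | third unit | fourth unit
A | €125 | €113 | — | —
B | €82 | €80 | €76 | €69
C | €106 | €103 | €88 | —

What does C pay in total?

Merging the schedules and taking the best 5: 125 (A-1), 113 (A-2), 106 (C-1), 103 (C-2), 88 (C-3)
Next rejected bid: €82 (not a price — pay-as-bid).
C's winning unit-bids: 106 + 103 + 88 = €297.

C pays €297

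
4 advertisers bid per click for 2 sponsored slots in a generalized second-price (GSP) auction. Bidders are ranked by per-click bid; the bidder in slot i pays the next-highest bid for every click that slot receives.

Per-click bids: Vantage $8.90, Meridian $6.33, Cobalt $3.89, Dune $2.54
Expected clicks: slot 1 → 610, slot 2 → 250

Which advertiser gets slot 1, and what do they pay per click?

Vantage; $6.33 per click

Ranked by bid: $8.90 (Vantage) > $6.33 (Meridian) > $3.89 (Cobalt) > …
Slot 1 goes to the first-ranked bidder, Vantage, who pays the next bid down: $6.33/click.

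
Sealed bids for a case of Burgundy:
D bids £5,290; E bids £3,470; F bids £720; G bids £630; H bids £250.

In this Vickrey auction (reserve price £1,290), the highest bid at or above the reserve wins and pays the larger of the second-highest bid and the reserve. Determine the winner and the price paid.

Bids ranked: 5,290 (D) > 3,470 (E) > 720 (F) > 630 (G) > 250 (H)
Highest eligible bid: D at £5,290.
max(second-highest £3,470, reserve £1,290) = £3,470; the reserve does not bind.

D pays £3,470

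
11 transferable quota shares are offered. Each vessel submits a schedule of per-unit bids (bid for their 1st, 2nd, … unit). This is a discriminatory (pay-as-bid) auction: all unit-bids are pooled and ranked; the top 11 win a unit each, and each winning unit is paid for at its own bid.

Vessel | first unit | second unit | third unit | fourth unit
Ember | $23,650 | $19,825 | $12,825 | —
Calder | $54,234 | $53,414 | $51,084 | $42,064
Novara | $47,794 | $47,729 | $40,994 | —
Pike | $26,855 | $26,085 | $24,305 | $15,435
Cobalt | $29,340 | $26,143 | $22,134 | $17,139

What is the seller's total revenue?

Pooled unit-bids ranked (top 11): 54,234 (Calder-1), 53,414 (Calder-2), 51,084 (Calder-3), 47,794 (Novara-1), 47,729 (Novara-2), 42,064 (Calder-4), 40,994 (Novara-3), 29,340 (Cobalt-1), 26,855 (Pike-1), 26,143 (Cobalt-2), 26,085 (Pike-2)
Next rejected bid: $24,305 (not a price — pay-as-bid).
Each winning unit pays its own bid.
Revenue = 54,234 + 53,414 + 51,084 + 47,794 + 47,729 + 42,064 + 40,994 + 29,340 + 26,855 + 26,143 + 26,085 = $445,736.

Total revenue: $445,736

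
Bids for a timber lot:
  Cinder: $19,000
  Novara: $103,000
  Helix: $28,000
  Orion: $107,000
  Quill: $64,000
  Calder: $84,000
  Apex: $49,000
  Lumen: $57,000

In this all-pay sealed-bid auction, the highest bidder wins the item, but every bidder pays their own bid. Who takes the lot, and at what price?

Orion pays $107,000

Bids ranked: 107,000 (Orion) > 103,000 (Novara) > 84,000 (Calder) > 64,000 (Quill) > 57,000 (Lumen) > 49,000 (Apex) > …
Orion wins with the top bid; all bids are sunk regardless.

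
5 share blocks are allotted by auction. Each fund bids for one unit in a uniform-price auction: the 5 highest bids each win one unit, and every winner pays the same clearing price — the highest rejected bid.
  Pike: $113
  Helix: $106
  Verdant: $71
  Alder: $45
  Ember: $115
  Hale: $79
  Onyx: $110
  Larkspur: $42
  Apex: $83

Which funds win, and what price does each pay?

Ordering the bids: 115 (Ember), 113 (Pike), 110 (Onyx), 106 (Helix), 83 (Apex), 79 (Hale), 71 (Verdant), …
The 5 highest are Ember, Pike, Onyx, Helix, Apex.
Clearing price = highest rejected bid = $79.

Ember, Pike, Onyx, Helix, Apex; each pays $79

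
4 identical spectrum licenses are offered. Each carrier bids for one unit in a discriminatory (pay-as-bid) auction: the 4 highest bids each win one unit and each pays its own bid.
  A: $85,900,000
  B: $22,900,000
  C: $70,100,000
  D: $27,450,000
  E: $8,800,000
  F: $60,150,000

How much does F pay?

F pays $60,150,000

Sorting: 85,900,000 (A), 70,100,000 (C), 60,150,000 (F), 27,450,000 (D), 22,900,000 (B), 8,800,000 (E)
Top 4: A, C, F, D.
F wins → own bid $60,150,000.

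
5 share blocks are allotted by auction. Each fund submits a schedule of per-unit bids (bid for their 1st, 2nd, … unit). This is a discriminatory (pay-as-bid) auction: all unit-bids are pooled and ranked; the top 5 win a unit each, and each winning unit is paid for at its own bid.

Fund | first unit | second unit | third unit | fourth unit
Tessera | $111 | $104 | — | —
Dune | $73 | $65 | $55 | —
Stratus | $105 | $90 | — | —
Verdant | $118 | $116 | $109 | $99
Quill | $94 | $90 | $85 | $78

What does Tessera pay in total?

Pooled unit-bids ranked (top 5): 118 (Verdant-1), 116 (Verdant-2), 111 (Tessera-1), 109 (Verdant-3), 105 (Stratus-1)
Next rejected bid: $104 (not a price — pay-as-bid).
Tessera's winning unit-bids: 111 = $111.

Tessera pays $111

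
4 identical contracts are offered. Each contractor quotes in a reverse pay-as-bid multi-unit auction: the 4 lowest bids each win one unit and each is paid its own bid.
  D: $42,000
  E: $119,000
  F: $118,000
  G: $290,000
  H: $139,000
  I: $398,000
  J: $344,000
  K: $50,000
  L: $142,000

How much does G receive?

G is paid $0

Ordering the bids: 42,000 (D), 50,000 (K), 118,000 (F), 119,000 (E), 139,000 (H), 142,000 (L), …
Winners (4 units): D, K, F, E.
G does not win → $0.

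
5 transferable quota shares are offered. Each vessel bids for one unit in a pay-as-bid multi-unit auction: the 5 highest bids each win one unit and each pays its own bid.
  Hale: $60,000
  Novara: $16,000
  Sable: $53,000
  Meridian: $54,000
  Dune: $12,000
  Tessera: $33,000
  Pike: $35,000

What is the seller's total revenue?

Bids ranked high→low: 60,000 (Hale), 54,000 (Meridian), 53,000 (Sable), 35,000 (Pike), 33,000 (Tessera), 16,000 (Novara), 12,000 (Dune)
The 5 highest are Hale, Meridian, Sable, Pike, Tessera.
Total revenue = 60,000 + 54,000 + 53,000 + 35,000 + 33,000 = $235,000.

Total revenue: $235,000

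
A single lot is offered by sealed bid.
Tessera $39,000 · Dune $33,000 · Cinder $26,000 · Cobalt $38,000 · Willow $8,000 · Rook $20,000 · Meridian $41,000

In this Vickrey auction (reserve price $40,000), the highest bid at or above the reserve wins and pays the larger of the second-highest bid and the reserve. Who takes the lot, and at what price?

Vickrey auction (reserve price $40,000): the highest bid at or above the reserve wins and pays the larger of the second-highest bid and the reserve.
Bids ranked: 41,000 (Meridian) > 39,000 (Tessera) > 38,000 (Cobalt) > 33,000 (Dune) > 26,000 (Cinder) > 20,000 (Rook) > …
Meridian has the top bid at or above the reserve ($41,000).
max(second-highest $39,000, reserve $40,000) = $40,000.

Meridian pays $40,000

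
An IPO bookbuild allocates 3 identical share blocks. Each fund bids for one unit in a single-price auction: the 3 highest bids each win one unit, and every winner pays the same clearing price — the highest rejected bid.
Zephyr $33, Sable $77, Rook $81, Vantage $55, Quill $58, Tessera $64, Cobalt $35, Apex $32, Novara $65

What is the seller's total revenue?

Ordering the bids: 81 (Rook), 77 (Sable), 65 (Novara), 64 (Tessera), 58 (Quill), …
The 3 highest are Rook, Sable, Novara.
First losing bid is Tessera's $64, which sets the uniform price.
Total revenue = 3 × $64 = $192.

Total revenue: $192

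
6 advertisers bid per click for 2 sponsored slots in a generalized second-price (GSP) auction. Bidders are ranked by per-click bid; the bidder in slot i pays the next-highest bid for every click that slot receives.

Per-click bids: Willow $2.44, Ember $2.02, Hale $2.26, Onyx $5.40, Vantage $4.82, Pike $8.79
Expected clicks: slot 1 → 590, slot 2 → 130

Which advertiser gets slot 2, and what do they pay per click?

Ranked by bid: $8.79 (Pike) > $5.40 (Onyx) > $4.82 (Vantage) > …
Slot 2 goes to the second-ranked bidder, Onyx, who pays the next bid down: $4.82/click.

Onyx; $4.82 per click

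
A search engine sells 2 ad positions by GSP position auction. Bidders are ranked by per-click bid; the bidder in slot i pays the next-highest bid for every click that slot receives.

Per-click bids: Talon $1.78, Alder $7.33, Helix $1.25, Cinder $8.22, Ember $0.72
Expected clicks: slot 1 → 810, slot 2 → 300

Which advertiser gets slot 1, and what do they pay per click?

Cinder; $7.33 per click

Ranked by bid: $8.22 (Cinder) > $7.33 (Alder) > $1.78 (Talon) > …
Slot 1 goes to the first-ranked bidder, Cinder, who pays the next bid down: $7.33/click.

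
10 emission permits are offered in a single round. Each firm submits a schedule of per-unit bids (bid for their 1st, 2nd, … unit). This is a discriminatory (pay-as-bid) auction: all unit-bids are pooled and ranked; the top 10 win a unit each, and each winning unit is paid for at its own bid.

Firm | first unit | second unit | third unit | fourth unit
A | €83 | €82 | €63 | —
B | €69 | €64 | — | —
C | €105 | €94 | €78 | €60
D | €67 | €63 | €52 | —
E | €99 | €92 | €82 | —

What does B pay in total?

All unit-bids, highest first — top 10: 105 (C-1), 99 (E-1), 94 (C-2), 92 (E-2), 83 (A-1), 82 (A-2), 82 (E-3), 78 (C-3), 69 (B-1), 67 (D-1)
Next rejected bid: €64 (not a price — pay-as-bid).
B's winning unit-bids: 69 = €69.

B pays €69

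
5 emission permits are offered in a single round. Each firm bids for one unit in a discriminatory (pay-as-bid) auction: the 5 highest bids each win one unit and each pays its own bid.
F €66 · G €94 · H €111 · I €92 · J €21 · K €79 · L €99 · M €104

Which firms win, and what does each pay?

H €111, M €104, L €99, G €94, I €92

Bids ranked high→low: 111 (H), 104 (M), 99 (L), 94 (G), 92 (I), 79 (K), 66 (F), …
Top 5: H, M, L, G, I.
Each winner pays its own bid: H €111, M €104, L €99, G €94, I €92.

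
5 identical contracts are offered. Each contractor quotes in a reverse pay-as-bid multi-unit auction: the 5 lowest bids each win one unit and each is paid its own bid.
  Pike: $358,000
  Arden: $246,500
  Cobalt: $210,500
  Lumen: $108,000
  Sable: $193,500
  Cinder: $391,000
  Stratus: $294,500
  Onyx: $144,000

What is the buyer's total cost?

Total cost: $902,500

Bids ranked low→high: 108,000 (Lumen), 144,000 (Onyx), 193,500 (Sable), 210,500 (Cobalt), 246,500 (Arden), 294,500 (Stratus), 358,000 (Pike), …
The 5 lowest are Lumen, Onyx, Sable, Cobalt, Arden.
Total cost = 108,000 + 144,000 + 193,500 + 210,500 + 246,500 = $902,500.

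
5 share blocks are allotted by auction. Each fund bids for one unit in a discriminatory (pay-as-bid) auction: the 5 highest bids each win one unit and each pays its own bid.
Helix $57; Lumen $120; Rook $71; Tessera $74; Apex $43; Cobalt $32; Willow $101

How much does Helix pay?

Helix pays $57

Bids ranked high→low: 120 (Lumen), 101 (Willow), 74 (Tessera), 71 (Rook), 57 (Helix), 43 (Apex), 32 (Cobalt)
Top 5: Lumen, Willow, Tessera, Rook, Helix.
Helix wins → own bid $57.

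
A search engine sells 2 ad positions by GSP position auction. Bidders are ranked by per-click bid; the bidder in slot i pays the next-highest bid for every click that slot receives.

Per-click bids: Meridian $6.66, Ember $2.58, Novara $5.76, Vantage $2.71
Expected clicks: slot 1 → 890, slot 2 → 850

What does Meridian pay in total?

Per-click bids in order: $6.66 (Meridian) > $5.76 (Novara) > $2.71 (Vantage) > …
Meridian holds slot 1 → pays next bid $5.76 × 890 clicks = $5126.40.

Meridian pays $5126.40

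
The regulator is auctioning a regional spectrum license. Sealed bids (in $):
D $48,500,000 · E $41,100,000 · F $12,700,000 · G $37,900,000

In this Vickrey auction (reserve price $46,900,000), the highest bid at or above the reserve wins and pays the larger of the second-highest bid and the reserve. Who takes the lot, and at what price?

Bids ranked: 48,500,000 (D) > 41,100,000 (E) > 37,900,000 (G) > 12,700,000 (F)
Highest eligible bid: D at $48,500,000.
Second-highest bid $41,100,000 is below the reserve $46,900,000, so the reserve binds → payment $46,900,000.

D pays $46,900,000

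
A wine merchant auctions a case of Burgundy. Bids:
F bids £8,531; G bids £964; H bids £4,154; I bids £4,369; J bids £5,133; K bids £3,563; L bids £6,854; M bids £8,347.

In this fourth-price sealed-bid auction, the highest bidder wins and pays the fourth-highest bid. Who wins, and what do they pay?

Bids in order: 8,531 (F) > 8,347 (M) > 6,854 (L) > 5,133 (J) > 4,369 (I) > 4,154 (H) > …
F wins; payment is bid #4 in the ranking = £5,133.

F pays £5,133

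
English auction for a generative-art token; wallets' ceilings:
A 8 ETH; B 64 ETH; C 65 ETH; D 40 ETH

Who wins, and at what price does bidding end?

Limits in order: 65 (C) > 64 (B) > 40 (D) > 8 (A)
B is the last rival to drop out, at 64 ETH; C remains and wins at that price.

C wins at 64 ETH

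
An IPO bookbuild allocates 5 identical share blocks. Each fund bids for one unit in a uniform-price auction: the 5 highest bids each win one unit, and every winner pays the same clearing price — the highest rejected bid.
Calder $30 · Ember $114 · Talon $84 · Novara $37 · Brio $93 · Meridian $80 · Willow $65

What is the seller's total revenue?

Total revenue: $185

Sorting: 114 (Ember), 93 (Brio), 84 (Talon), 80 (Meridian), 65 (Willow), 37 (Novara), 30 (Calder)
Top 5: Ember, Brio, Talon, Meridian, Willow.
Clearing price = highest rejected bid = $37.
Total revenue = 5 × $37 = $185.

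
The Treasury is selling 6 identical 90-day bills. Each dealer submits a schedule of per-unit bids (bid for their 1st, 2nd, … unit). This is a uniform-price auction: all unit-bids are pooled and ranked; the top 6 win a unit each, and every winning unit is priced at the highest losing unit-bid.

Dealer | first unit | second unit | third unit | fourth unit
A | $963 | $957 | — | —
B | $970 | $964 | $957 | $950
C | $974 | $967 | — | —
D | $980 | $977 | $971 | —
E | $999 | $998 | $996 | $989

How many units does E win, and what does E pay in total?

E: 4 units, pays $3,896

Merging the schedules and taking the best 6: 999 (E-1), 998 (E-2), 996 (E-3), 989 (E-4), 980 (D-1), 977 (D-2)
Highest rejected unit-bid = $974.
E wins 4 unit(s) at $974 each.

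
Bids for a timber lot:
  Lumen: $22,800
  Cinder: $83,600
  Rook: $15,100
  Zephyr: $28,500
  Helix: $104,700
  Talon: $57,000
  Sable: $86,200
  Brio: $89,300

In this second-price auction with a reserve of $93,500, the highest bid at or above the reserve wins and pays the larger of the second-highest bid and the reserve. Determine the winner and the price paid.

Helix pays $93,500

Rule: the highest bid at or above the reserve wins and pays the larger of the second-highest bid and the reserve.
Bids in order: 104,700 (Helix) > 89,300 (Brio) > 86,200 (Sable) > 83,600 (Cinder) > 57,000 (Talon) > 28,500 (Zephyr) > …
Highest eligible bid: Helix at $104,700.
Second-highest bid $89,300 is below the reserve $93,500, so the reserve binds → payment $93,500.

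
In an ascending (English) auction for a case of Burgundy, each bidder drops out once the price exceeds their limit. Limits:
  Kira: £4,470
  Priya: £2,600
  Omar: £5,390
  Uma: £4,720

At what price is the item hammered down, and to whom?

Limits ranked: 5,390 (Omar) > 4,720 (Uma) > 4,470 (Kira) > 2,600 (Priya)
Once the price passes £4,720, only Omar is left; the hammer falls at Uma's limit of £4,720.

Omar wins at £4,720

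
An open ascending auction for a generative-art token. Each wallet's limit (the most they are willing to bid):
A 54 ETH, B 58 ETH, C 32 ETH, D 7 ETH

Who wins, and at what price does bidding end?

Sorting limits: 58 (B) > 54 (A) > 32 (C) > 7 (D)
Bidding ends when A exits at 54 ETH; B takes it.

B wins at 54 ETH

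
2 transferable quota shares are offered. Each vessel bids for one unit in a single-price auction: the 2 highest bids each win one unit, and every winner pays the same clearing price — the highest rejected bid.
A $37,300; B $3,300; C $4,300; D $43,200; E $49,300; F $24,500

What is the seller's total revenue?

Ordering the bids: 49,300 (E), 43,200 (D), 37,300 (A), 24,500 (F), …
Top 2: E, D.
First losing bid is A's $37,300, which sets the uniform price.
Total revenue = 2 × $37,300 = $74,600.

Total revenue: $74,600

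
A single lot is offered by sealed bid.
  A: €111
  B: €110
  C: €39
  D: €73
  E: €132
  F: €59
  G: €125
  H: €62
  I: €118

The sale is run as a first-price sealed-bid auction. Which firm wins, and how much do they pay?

E pays €132

Rule: the highest bidder wins and pays their own bid.
Sorting bids: 132 (E) > 125 (G) > 118 (I) > 111 (A) > 110 (B) > 73 (D) > …
E has the highest bid and pays exactly that: €132.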